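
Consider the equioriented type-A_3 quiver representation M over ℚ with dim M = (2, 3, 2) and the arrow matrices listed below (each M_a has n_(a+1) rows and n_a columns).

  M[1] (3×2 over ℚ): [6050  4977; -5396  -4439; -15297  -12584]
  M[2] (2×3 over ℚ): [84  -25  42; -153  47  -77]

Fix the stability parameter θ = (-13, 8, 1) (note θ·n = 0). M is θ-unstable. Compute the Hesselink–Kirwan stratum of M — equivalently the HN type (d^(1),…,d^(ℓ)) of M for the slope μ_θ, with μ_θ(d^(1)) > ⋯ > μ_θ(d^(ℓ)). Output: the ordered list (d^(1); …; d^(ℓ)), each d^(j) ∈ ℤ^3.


Interval decomposition of M: I[1,3]^2, I[2,2].
HN type (ℓ=3): μ^(1)=8; μ^(2)=9/2; μ^(3)=-13

((0, 1, 0); (0, 2, 2); (2, 0, 0))


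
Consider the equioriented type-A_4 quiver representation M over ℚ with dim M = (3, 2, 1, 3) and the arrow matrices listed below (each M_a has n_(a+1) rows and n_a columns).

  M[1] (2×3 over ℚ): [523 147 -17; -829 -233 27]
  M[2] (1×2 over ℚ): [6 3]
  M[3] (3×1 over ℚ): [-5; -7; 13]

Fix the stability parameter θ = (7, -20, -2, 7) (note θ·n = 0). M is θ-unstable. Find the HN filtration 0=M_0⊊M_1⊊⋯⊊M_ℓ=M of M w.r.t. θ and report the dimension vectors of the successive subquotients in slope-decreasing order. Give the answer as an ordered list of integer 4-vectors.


Via rank(M_{q-1}∘⋯∘M_p): M ≅ I[1,1], I[1,2], I[1,4], I[4,4]^2.
μ_θ-semistable layers: μ^(1)=7; μ^(2)=-2; μ^(3)=-13/2

((1, 0, 0, 3); (0, 0, 1, 0); (2, 2, 0, 0))


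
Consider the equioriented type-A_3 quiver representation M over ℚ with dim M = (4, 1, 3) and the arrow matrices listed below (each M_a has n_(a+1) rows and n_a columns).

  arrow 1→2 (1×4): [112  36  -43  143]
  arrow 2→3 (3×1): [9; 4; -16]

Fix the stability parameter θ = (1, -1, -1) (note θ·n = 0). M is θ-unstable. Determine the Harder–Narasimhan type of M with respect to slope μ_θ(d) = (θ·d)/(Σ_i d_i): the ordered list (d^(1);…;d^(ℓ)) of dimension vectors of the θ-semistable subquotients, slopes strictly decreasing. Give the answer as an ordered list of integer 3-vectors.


Interval decomposition of M: I[1,1]^3, I[1,3], I[3,3]^2.
HN type (ℓ=3): μ^(1)=1; μ^(2)=-1/3; μ^(3)=-1

((3, 0, 0); (1, 1, 1); (0, 0, 2))


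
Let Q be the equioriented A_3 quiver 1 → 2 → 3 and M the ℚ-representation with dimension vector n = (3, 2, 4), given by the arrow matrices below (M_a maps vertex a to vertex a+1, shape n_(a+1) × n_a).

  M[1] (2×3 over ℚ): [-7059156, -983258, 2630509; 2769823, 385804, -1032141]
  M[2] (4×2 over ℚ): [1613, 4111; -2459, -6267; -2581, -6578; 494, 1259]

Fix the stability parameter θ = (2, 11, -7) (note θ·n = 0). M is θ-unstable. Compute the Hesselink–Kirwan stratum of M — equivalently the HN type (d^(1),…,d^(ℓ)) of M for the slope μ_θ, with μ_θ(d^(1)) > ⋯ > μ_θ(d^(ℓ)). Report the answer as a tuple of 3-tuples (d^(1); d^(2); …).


Via rank(M_{q-1}∘⋯∘M_p): M ≅ I[1,1], I[1,3]^2, I[3,3]^2.
μ_θ-semistable layers: μ^(1)=2; μ^(2)=-7

((3, 2, 2); (0, 0, 2))


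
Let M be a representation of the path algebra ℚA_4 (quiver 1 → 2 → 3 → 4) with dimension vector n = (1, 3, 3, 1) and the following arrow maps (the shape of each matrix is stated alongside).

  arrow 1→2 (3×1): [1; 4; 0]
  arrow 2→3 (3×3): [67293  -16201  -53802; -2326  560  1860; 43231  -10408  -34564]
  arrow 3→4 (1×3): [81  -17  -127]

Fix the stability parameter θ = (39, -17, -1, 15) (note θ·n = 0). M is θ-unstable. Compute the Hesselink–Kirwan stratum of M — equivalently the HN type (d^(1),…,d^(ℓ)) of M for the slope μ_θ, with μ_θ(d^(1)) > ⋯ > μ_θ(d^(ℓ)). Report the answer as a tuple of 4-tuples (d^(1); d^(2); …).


Via rank(M_{q-1}∘⋯∘M_p): M ≅ I[1,4], I[2,3]^2.
μ_θ-semistable layers: μ^(1)=15; μ^(2)=7; μ^(3)=-1; μ^(4)=-17

((0, 0, 0, 1); (1, 1, 1, 0); (0, 0, 2, 0); (0, 2, 0, 0))


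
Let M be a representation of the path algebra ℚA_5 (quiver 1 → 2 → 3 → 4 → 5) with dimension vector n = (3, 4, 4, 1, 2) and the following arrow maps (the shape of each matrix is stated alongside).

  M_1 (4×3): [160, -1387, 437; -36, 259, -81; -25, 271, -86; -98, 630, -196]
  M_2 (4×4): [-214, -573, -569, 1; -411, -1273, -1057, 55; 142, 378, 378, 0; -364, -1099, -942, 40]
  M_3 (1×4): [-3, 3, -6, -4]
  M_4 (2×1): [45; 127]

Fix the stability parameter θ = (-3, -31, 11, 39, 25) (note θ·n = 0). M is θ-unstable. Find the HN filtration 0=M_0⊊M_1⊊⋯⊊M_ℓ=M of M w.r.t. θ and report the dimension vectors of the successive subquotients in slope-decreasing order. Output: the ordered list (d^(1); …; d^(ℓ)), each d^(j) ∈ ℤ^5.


Barcode: M ≅ I[1,1], I[1,3], I[1,5], I[2,3]^2, I[5,5]. HN layers by μ_θ (6 steps, strictly decreasing):
  μ^(1)=32; μ^(2)=25; μ^(3)=11; μ^(4)=-3; μ^(5)=-17; μ^(6)=-31

((0, 0, 0, 1, 1); (0, 0, 0, 0, 1); (0, 0, 4, 0, 0); (1, 0, 0, 0, 0); (2, 2, 0, 0, 0); (0, 2, 0, 0, 0))


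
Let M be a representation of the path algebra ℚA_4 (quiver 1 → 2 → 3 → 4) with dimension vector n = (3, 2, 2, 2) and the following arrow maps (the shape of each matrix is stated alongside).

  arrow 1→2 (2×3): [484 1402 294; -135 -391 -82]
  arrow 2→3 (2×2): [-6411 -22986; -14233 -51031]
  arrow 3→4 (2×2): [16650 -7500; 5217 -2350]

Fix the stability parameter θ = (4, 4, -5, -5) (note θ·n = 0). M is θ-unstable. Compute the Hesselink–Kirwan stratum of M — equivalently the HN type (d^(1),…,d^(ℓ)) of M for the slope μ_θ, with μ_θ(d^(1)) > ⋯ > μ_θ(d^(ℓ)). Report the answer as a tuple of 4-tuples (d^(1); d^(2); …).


Interval decomposition of M: I[1,1], I[1,3], I[1,4], I[4,4].
HN type (ℓ=4): μ^(1)=4; μ^(2)=1; μ^(3)=-1/2; μ^(4)=-5

((1, 0, 0, 0); (1, 1, 1, 0); (1, 1, 1, 1); (0, 0, 0, 1))


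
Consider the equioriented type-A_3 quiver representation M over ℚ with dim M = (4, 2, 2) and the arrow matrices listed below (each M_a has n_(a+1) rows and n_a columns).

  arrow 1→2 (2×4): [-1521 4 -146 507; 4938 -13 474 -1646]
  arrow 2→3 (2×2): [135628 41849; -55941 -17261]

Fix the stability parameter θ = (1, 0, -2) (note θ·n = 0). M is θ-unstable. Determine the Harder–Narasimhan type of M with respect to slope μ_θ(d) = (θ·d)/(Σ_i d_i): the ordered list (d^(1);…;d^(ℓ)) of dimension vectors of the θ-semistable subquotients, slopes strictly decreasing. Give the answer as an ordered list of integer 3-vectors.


Interval decomposition of M: I[1,1]^2, I[1,3]^2.
HN type (ℓ=2): μ^(1)=1; μ^(2)=-1/3

((2, 0, 0); (2, 2, 2))


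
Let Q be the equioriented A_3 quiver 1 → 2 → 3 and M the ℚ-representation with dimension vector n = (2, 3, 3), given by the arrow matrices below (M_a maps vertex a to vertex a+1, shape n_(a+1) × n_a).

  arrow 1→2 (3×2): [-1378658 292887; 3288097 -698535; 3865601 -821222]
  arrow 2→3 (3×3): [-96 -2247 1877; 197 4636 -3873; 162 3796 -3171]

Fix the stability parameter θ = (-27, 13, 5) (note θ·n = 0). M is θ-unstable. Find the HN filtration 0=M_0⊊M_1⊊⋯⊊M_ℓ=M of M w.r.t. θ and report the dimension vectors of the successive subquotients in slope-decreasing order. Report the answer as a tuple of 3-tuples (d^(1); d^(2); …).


Via rank(M_{q-1}∘⋯∘M_p): M ≅ I[1,3]^2, I[2,3].
μ_θ-semistable layers: μ^(1)=9; μ^(2)=-27

((0, 3, 3); (2, 0, 0))


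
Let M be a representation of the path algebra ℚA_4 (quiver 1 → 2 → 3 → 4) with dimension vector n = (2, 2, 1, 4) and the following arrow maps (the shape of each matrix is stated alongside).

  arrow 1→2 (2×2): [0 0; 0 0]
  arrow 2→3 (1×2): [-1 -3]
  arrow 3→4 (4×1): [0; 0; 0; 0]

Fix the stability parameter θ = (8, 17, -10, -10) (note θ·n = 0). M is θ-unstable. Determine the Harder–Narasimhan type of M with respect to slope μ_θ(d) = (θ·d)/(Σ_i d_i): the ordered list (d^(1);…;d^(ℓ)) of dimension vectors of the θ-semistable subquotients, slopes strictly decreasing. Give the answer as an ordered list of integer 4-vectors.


Barcode: M ≅ I[1,1]^2, I[2,2], I[2,3], I[4,4]^4. HN layers by μ_θ (4 steps, strictly decreasing):
  μ^(1)=17; μ^(2)=8; μ^(3)=7/2; μ^(4)=-10

((0, 1, 0, 0); (2, 0, 0, 0); (0, 1, 1, 0); (0, 0, 0, 4))


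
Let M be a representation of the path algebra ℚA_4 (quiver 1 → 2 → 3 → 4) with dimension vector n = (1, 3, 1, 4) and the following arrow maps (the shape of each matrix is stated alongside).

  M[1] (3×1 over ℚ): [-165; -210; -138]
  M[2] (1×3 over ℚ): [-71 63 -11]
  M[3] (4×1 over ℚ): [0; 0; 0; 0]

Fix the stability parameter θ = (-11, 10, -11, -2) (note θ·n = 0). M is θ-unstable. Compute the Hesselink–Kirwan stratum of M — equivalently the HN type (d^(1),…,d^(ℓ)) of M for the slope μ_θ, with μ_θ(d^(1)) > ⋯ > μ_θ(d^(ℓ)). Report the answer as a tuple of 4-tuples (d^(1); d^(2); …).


Via rank(M_{q-1}∘⋯∘M_p): M ≅ I[1,3], I[2,2]^2, I[4,4]^4.
μ_θ-semistable layers: μ^(1)=10; μ^(2)=-1/2; μ^(3)=-2; μ^(4)=-11

((0, 2, 0, 0); (0, 1, 1, 0); (0, 0, 0, 4); (1, 0, 0, 0))


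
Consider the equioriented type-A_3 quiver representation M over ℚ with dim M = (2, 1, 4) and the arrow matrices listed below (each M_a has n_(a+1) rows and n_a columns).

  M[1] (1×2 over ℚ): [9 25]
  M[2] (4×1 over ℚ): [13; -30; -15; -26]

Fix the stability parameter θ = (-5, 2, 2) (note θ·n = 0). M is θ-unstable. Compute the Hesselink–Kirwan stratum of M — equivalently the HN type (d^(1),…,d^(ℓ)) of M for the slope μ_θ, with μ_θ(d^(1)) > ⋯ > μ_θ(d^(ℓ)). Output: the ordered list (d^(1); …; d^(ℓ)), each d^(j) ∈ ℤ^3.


Via rank(M_{q-1}∘⋯∘M_p): M ≅ I[1,1], I[1,3], I[3,3]^3.
μ_θ-semistable layers: μ^(1)=2; μ^(2)=-5

((0, 1, 4); (2, 0, 0))


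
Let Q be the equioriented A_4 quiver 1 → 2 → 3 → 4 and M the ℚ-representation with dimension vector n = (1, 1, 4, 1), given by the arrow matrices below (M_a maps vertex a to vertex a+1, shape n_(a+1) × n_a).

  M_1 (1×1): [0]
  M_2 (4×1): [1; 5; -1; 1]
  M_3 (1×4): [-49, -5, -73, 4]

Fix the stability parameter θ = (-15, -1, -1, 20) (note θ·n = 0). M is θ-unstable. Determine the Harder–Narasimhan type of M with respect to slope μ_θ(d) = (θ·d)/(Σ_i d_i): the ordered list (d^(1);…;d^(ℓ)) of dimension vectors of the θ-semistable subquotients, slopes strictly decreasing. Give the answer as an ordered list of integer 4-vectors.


Via rank(M_{q-1}∘⋯∘M_p): M ≅ I[1,1], I[2,4], I[3,3]^3.
μ_θ-semistable layers: μ^(1)=20; μ^(2)=-1; μ^(3)=-15

((0, 0, 0, 1); (0, 1, 4, 0); (1, 0, 0, 0))


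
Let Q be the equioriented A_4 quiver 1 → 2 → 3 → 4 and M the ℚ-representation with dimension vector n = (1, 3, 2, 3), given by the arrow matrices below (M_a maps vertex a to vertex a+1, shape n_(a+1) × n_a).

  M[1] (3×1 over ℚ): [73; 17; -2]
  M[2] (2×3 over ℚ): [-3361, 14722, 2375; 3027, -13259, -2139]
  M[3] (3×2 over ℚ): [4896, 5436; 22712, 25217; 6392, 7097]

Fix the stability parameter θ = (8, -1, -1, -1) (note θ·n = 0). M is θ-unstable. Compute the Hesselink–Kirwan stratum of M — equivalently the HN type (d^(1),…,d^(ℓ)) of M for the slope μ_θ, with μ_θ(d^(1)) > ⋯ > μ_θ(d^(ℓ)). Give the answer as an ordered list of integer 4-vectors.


Barcode: M ≅ I[1,4], I[2,2], I[2,3], I[4,4]^2. HN layers by μ_θ (2 steps, strictly decreasing):
  μ^(1)=5/4; μ^(2)=-1

((1, 1, 1, 1); (0, 2, 1, 2))


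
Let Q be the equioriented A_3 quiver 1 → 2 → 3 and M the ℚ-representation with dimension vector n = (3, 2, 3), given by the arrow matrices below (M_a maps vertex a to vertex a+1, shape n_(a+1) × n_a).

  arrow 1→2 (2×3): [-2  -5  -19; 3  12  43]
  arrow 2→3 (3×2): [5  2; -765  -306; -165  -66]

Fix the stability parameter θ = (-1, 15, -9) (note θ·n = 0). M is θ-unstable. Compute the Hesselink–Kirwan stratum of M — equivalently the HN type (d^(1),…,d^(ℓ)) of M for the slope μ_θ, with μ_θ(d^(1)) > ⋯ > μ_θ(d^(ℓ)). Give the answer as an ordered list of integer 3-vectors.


Interval decomposition of M: I[1,1], I[1,2], I[1,3], I[3,3]^2.
HN type (ℓ=4): μ^(1)=15; μ^(2)=3; μ^(3)=-1; μ^(4)=-9

((0, 1, 0); (0, 1, 1); (3, 0, 0); (0, 0, 2))


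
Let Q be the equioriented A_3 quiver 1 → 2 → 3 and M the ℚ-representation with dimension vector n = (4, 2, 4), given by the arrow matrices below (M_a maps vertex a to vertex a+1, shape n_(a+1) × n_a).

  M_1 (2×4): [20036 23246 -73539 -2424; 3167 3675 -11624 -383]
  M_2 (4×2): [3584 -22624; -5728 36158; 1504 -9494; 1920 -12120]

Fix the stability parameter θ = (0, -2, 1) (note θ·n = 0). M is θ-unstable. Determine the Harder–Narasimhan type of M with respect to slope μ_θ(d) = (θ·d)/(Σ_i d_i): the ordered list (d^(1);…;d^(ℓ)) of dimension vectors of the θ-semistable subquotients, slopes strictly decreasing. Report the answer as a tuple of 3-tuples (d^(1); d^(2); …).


Interval decomposition of M: I[1,1]^2, I[1,2], I[1,3], I[3,3]^3.
HN type (ℓ=3): μ^(1)=1; μ^(2)=0; μ^(3)=-1

((0, 0, 4); (2, 0, 0); (2, 2, 0))


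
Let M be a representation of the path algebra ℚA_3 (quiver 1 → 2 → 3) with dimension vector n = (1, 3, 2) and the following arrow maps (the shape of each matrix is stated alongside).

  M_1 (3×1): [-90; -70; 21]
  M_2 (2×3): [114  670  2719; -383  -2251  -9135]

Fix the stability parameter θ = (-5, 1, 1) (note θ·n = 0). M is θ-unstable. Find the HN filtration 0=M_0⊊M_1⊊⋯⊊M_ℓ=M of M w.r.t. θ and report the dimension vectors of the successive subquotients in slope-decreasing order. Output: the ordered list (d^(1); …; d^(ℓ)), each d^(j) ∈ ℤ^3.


Interval decomposition of M: I[1,3], I[2,2], I[2,3].
HN type (ℓ=2): μ^(1)=1; μ^(2)=-5

((0, 3, 2); (1, 0, 0))


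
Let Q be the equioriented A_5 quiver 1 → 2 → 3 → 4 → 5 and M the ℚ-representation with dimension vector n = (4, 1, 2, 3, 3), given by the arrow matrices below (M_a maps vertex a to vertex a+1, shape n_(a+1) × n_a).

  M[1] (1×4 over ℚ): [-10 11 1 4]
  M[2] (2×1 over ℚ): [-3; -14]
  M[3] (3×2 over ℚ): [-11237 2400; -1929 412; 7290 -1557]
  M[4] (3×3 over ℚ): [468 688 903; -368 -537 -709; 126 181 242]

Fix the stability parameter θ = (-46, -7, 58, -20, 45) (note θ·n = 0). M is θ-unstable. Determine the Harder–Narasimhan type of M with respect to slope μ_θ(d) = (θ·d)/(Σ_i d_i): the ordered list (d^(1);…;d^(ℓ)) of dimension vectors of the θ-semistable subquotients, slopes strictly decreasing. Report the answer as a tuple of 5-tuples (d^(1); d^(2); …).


Via rank(M_{q-1}∘⋯∘M_p): M ≅ I[1,1]^3, I[1,5], I[3,5], I[4,5].
μ_θ-semistable layers: μ^(1)=45; μ^(2)=19; μ^(3)=-7; μ^(4)=-20; μ^(5)=-46

((0, 0, 0, 0, 3); (0, 0, 2, 2, 0); (0, 1, 0, 0, 0); (0, 0, 0, 1, 0); (4, 0, 0, 0, 0))


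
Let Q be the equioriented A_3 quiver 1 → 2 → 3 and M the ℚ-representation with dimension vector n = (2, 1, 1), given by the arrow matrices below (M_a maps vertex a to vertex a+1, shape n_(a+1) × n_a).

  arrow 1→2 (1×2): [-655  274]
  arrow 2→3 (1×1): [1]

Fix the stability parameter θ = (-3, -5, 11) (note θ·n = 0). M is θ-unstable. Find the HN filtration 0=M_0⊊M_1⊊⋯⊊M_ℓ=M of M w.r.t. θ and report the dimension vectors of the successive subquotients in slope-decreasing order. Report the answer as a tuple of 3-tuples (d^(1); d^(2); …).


Via rank(M_{q-1}∘⋯∘M_p): M ≅ I[1,1], I[1,3].
μ_θ-semistable layers: μ^(1)=11; μ^(2)=-3; μ^(3)=-4

((0, 0, 1); (1, 0, 0); (1, 1, 0))


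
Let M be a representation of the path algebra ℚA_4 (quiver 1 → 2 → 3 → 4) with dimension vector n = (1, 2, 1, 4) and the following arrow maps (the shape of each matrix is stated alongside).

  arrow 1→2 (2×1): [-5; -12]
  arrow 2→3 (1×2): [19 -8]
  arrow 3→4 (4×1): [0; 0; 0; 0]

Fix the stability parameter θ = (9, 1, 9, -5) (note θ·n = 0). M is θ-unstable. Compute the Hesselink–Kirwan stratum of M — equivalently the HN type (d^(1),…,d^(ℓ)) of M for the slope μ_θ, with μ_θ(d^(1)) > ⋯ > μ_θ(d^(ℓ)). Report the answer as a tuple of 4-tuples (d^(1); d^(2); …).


Interval decomposition of M: I[1,3], I[2,2], I[4,4]^4.
HN type (ℓ=4): μ^(1)=9; μ^(2)=5; μ^(3)=1; μ^(4)=-5

((0, 0, 1, 0); (1, 1, 0, 0); (0, 1, 0, 0); (0, 0, 0, 4))


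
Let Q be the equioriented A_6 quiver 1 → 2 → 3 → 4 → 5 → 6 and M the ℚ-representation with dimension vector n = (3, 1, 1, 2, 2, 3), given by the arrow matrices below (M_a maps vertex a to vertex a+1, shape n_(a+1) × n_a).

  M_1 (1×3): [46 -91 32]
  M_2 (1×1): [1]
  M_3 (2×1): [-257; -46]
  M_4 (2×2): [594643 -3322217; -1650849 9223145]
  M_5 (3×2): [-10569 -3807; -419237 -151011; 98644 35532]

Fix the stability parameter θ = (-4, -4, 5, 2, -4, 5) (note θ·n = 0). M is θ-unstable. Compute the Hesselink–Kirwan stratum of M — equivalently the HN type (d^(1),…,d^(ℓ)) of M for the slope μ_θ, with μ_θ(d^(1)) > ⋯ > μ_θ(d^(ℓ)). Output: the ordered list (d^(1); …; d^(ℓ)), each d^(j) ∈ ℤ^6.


Barcode: M ≅ I[1,1]^2, I[1,5], I[4,6], I[6,6]^2. HN layers by μ_θ (4 steps, strictly decreasing):
  μ^(1)=5; μ^(2)=1; μ^(3)=-1; μ^(4)=-4

((0, 0, 0, 0, 0, 3); (0, 0, 1, 1, 1, 0); (0, 0, 0, 1, 1, 0); (3, 1, 0, 0, 0, 0))


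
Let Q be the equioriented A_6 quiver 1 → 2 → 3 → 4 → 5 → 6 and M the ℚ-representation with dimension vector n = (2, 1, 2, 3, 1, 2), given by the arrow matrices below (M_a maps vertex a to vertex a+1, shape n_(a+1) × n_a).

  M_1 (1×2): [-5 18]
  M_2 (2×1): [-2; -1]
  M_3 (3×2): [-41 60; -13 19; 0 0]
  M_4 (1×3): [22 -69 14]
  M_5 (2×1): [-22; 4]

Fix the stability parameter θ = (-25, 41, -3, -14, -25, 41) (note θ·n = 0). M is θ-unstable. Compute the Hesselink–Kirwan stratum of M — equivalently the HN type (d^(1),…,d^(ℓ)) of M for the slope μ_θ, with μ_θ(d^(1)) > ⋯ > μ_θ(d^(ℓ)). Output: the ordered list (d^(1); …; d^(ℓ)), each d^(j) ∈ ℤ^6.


Interval decomposition of M: I[1,1], I[1,6], I[3,4], I[4,4], I[6,6].
HN type (ℓ=5): μ^(1)=41; μ^(2)=-1/4; μ^(3)=-17/2; μ^(4)=-14; μ^(5)=-25

((0, 0, 0, 0, 0, 2); (0, 1, 1, 1, 1, 0); (0, 0, 1, 1, 0, 0); (0, 0, 0, 1, 0, 0); (2, 0, 0, 0, 0, 0))


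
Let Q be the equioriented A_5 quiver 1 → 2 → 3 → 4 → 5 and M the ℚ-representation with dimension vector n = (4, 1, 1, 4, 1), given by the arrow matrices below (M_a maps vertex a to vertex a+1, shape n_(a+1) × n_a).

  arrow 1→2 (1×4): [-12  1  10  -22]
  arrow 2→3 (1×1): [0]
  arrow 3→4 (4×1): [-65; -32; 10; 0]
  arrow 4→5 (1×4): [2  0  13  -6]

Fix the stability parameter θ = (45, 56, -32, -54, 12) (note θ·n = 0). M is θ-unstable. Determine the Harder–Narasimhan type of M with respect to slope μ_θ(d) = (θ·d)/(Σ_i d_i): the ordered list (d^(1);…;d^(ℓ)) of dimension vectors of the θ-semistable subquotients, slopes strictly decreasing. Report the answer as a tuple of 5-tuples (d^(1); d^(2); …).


Barcode: M ≅ I[1,1]^3, I[1,2], I[3,4], I[4,4]^2, I[4,5]. HN layers by μ_θ (5 steps, strictly decreasing):
  μ^(1)=56; μ^(2)=45; μ^(3)=12; μ^(4)=-43; μ^(5)=-54

((0, 1, 0, 0, 0); (4, 0, 0, 0, 0); (0, 0, 0, 0, 1); (0, 0, 1, 1, 0); (0, 0, 0, 3, 0))


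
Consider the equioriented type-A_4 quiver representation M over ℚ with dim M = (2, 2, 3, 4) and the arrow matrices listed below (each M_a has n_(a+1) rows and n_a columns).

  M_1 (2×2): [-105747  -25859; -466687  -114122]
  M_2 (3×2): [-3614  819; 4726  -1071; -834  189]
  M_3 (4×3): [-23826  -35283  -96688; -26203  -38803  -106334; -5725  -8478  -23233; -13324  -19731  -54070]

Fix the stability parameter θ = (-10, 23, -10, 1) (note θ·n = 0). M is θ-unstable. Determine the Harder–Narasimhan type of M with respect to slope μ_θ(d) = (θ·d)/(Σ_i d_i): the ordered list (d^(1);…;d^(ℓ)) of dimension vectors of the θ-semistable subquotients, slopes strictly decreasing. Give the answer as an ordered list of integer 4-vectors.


Via rank(M_{q-1}∘⋯∘M_p): M ≅ I[1,2], I[1,4], I[3,4]^2, I[4,4].
μ_θ-semistable layers: μ^(1)=23; μ^(2)=14/3; μ^(3)=1; μ^(4)=-10

((0, 1, 0, 0); (0, 1, 1, 1); (0, 0, 0, 3); (2, 0, 2, 0))


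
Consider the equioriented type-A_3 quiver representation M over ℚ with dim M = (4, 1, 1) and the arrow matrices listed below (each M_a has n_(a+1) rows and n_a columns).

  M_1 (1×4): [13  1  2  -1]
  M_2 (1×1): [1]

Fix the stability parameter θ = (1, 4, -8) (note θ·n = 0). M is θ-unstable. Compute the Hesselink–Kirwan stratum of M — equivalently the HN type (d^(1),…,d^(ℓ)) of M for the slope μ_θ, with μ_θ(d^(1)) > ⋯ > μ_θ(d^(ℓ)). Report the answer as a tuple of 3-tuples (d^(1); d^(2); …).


Via rank(M_{q-1}∘⋯∘M_p): M ≅ I[1,1]^3, I[1,3].
μ_θ-semistable layers: μ^(1)=1; μ^(2)=-1

((3, 0, 0); (1, 1, 1))


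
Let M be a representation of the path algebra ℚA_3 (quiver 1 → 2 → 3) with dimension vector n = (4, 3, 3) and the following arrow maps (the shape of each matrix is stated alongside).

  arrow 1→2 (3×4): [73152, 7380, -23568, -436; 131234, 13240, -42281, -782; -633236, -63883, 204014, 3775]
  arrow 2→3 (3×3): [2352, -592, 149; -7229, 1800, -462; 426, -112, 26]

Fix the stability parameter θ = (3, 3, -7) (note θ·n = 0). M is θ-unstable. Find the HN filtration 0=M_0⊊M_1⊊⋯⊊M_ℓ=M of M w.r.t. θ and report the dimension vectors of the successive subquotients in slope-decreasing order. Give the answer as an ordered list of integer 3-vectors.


Via rank(M_{q-1}∘⋯∘M_p): M ≅ I[1,1]^2, I[1,2], I[1,3], I[2,3], I[3,3].
μ_θ-semistable layers: μ^(1)=3; μ^(2)=-1/3; μ^(3)=-2; μ^(4)=-7

((3, 1, 0); (1, 1, 1); (0, 1, 1); (0, 0, 1))


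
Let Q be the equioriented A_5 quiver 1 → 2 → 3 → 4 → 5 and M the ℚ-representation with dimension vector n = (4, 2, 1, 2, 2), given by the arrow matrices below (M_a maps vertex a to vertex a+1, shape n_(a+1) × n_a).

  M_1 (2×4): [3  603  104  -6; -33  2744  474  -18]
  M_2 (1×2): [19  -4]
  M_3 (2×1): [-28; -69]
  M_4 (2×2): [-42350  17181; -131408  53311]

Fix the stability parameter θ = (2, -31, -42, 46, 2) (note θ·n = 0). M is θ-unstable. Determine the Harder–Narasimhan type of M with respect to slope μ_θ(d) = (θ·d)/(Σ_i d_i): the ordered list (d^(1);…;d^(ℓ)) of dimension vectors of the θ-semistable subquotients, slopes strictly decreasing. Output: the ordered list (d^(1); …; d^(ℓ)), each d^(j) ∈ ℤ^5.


Barcode: M ≅ I[1,1]^2, I[1,2], I[1,5], I[4,5]. HN layers by μ_θ (4 steps, strictly decreasing):
  μ^(1)=24; μ^(2)=2; μ^(3)=-29/2; μ^(4)=-71/3

((0, 0, 0, 2, 2); (2, 0, 0, 0, 0); (1, 1, 0, 0, 0); (1, 1, 1, 0, 0))


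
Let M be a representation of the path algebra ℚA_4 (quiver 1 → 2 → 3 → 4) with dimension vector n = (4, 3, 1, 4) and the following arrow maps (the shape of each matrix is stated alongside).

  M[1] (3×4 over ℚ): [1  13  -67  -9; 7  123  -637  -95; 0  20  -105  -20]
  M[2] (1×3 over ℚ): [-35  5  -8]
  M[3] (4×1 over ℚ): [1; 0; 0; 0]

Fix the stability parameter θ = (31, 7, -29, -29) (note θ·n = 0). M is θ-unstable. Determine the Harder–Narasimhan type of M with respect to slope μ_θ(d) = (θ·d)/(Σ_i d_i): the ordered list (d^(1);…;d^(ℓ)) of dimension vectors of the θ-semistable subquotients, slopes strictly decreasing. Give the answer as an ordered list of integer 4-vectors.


Interval decomposition of M: I[1,1]^2, I[1,2]^2, I[2,4], I[4,4]^3.
HN type (ℓ=4): μ^(1)=31; μ^(2)=19; μ^(3)=-17; μ^(4)=-29

((2, 0, 0, 0); (2, 2, 0, 0); (0, 1, 1, 1); (0, 0, 0, 3))


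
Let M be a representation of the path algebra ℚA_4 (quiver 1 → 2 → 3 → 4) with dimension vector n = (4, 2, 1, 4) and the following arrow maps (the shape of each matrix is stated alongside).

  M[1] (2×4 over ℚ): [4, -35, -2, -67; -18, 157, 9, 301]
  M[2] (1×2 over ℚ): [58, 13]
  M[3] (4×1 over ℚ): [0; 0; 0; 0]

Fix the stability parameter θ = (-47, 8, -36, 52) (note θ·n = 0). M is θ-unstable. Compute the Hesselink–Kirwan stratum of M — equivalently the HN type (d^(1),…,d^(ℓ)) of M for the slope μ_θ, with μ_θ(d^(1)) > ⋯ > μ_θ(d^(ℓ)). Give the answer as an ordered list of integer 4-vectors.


Interval decomposition of M: I[1,1]^2, I[1,2], I[1,3], I[4,4]^4.
HN type (ℓ=4): μ^(1)=52; μ^(2)=8; μ^(3)=-14; μ^(4)=-47

((0, 0, 0, 4); (0, 1, 0, 0); (0, 1, 1, 0); (4, 0, 0, 0))


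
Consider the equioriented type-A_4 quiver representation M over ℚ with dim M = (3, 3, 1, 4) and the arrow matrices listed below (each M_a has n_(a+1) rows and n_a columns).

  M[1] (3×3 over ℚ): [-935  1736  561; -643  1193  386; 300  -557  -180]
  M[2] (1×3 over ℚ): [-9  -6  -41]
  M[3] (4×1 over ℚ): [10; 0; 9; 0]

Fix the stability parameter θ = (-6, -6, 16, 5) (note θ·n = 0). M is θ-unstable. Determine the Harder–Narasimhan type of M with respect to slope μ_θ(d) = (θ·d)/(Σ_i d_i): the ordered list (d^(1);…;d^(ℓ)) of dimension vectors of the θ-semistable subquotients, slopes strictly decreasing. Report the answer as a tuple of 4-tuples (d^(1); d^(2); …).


Via rank(M_{q-1}∘⋯∘M_p): M ≅ I[1,2]^2, I[1,4], I[4,4]^3.
μ_θ-semistable layers: μ^(1)=21/2; μ^(2)=5; μ^(3)=-6

((0, 0, 1, 1); (0, 0, 0, 3); (3, 3, 0, 0))


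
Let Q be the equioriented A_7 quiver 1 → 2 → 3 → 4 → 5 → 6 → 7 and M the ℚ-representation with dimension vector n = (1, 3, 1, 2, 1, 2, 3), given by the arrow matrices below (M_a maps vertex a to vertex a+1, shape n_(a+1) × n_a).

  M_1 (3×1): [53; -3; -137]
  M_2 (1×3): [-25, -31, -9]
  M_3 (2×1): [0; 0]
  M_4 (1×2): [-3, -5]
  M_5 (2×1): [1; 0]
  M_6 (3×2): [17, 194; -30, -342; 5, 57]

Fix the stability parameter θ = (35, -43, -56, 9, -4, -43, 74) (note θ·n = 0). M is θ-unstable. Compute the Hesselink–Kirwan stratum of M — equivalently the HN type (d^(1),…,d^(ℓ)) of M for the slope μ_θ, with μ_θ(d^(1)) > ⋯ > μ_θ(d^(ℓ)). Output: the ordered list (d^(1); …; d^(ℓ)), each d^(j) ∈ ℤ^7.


Via rank(M_{q-1}∘⋯∘M_p): M ≅ I[1,3], I[2,2]^2, I[4,4], I[4,7], I[6,7], I[7,7].
μ_θ-semistable layers: μ^(1)=74; μ^(2)=9; μ^(3)=-38/3; μ^(4)=-64/3; μ^(5)=-43

((0, 0, 0, 0, 0, 0, 3); (0, 0, 0, 1, 0, 0, 0); (0, 0, 0, 1, 1, 1, 0); (1, 1, 1, 0, 0, 0, 0); (0, 2, 0, 0, 0, 1, 0))


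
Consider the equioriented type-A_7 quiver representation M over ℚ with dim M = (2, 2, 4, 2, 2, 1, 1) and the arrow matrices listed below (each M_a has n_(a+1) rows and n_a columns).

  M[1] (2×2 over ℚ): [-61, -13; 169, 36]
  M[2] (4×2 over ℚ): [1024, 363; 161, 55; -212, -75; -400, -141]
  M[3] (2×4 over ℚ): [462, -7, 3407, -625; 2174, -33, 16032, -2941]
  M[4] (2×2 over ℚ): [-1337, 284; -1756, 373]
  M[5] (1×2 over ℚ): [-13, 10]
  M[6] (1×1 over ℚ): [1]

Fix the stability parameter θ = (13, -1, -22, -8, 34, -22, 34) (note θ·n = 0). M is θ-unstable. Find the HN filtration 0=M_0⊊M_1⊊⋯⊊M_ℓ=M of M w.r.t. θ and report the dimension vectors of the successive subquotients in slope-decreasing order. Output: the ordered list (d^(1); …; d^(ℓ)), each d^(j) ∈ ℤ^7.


Barcode: M ≅ I[1,5], I[1,7], I[3,3]^2. HN layers by μ_θ (4 steps, strictly decreasing):
  μ^(1)=34; μ^(2)=6; μ^(3)=-9/2; μ^(4)=-22

((0, 0, 0, 0, 1, 0, 1); (0, 0, 0, 0, 1, 1, 0); (2, 2, 2, 2, 0, 0, 0); (0, 0, 2, 0, 0, 0, 0))


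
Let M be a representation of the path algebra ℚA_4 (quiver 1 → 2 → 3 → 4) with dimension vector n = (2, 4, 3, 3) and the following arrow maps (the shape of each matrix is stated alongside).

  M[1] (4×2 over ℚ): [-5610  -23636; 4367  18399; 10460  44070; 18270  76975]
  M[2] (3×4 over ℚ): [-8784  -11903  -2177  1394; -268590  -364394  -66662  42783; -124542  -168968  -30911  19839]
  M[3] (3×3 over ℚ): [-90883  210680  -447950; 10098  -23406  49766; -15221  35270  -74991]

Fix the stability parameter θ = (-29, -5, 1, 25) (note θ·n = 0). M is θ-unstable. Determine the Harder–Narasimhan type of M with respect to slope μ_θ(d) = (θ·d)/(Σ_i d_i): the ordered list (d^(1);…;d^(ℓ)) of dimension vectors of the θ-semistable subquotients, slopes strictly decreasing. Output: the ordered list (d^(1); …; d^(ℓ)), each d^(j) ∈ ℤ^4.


Interval decomposition of M: I[1,4]^2, I[2,2], I[2,4].
HN type (ℓ=4): μ^(1)=25; μ^(2)=1; μ^(3)=-5; μ^(4)=-29

((0, 0, 0, 3); (0, 0, 3, 0); (0, 4, 0, 0); (2, 0, 0, 0))


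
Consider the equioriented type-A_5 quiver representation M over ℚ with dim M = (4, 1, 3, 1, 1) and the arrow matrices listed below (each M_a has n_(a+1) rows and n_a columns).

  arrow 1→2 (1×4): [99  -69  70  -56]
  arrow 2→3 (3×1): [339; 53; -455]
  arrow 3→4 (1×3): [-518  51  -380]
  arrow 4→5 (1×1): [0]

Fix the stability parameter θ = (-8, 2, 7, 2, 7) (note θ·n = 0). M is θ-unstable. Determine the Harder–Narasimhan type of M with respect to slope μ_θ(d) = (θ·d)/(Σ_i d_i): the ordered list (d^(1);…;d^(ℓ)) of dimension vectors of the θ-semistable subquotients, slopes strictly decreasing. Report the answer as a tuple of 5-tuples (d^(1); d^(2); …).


Barcode: M ≅ I[1,1]^3, I[1,4], I[3,3]^2, I[5,5]. HN layers by μ_θ (4 steps, strictly decreasing):
  μ^(1)=7; μ^(2)=9/2; μ^(3)=2; μ^(4)=-8

((0, 0, 2, 0, 1); (0, 0, 1, 1, 0); (0, 1, 0, 0, 0); (4, 0, 0, 0, 0))


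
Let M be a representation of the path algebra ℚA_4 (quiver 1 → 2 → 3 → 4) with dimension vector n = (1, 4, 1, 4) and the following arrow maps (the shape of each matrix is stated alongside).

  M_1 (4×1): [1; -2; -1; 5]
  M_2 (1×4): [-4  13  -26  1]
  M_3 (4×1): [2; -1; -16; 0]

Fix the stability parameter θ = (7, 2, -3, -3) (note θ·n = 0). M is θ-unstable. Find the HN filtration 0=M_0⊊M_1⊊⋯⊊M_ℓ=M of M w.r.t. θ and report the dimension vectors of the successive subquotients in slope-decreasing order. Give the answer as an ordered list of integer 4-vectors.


Barcode: M ≅ I[1,4], I[2,2]^3, I[4,4]^3. HN layers by μ_θ (3 steps, strictly decreasing):
  μ^(1)=2; μ^(2)=3/4; μ^(3)=-3

((0, 3, 0, 0); (1, 1, 1, 1); (0, 0, 0, 3))


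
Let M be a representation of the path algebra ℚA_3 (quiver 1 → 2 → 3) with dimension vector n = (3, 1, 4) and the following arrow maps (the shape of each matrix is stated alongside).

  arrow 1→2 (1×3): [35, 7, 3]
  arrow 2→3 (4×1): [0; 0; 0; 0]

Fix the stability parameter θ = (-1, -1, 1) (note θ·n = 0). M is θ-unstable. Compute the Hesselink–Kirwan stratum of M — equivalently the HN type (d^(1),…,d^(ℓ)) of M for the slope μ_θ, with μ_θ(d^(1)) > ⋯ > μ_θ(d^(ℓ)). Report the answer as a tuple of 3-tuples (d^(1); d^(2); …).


Via rank(M_{q-1}∘⋯∘M_p): M ≅ I[1,1]^2, I[1,2], I[3,3]^4.
μ_θ-semistable layers: μ^(1)=1; μ^(2)=-1

((0, 0, 4); (3, 1, 0))


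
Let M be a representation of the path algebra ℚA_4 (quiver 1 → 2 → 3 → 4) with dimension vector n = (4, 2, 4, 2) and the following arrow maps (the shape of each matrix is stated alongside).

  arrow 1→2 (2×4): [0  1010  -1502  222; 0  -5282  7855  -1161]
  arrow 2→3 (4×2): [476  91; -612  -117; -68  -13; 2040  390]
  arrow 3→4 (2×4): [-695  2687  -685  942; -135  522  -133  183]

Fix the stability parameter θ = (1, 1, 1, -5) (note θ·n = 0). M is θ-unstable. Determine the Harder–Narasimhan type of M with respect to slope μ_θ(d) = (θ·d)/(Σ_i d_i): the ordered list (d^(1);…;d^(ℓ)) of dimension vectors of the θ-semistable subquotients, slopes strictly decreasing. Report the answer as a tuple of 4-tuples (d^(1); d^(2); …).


Via rank(M_{q-1}∘⋯∘M_p): M ≅ I[1,1]^2, I[1,2], I[1,4], I[3,3]^2, I[3,4].
μ_θ-semistable layers: μ^(1)=1; μ^(2)=-1/2; μ^(3)=-2

((3, 1, 2, 0); (1, 1, 1, 1); (0, 0, 1, 1))


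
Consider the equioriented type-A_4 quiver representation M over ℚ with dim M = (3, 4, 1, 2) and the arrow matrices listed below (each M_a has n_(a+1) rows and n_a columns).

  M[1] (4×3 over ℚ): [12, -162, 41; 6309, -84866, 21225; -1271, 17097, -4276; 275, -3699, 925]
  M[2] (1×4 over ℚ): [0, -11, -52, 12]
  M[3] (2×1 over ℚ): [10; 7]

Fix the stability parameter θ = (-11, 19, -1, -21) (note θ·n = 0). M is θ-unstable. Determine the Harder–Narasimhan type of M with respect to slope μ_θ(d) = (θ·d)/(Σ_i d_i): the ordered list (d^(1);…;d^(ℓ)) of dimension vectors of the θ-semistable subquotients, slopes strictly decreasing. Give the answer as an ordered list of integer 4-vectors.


Barcode: M ≅ I[1,2]^2, I[1,4], I[2,2], I[4,4]. HN layers by μ_θ (4 steps, strictly decreasing):
  μ^(1)=19; μ^(2)=-1; μ^(3)=-11; μ^(4)=-21

((0, 3, 0, 0); (0, 1, 1, 1); (3, 0, 0, 0); (0, 0, 0, 1))


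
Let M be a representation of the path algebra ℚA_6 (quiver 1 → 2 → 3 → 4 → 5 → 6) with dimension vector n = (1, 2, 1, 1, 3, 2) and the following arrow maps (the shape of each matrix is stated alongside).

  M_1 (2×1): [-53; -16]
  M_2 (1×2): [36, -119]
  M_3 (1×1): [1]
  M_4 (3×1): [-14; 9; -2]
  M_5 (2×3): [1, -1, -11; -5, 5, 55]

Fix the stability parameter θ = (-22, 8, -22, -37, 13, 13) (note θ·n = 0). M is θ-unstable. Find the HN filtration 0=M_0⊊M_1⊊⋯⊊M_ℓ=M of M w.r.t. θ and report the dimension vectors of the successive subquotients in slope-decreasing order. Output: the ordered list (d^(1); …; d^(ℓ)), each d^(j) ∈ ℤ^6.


Barcode: M ≅ I[1,6], I[2,2], I[5,5]^2, I[6,6]. HN layers by μ_θ (4 steps, strictly decreasing):
  μ^(1)=13; μ^(2)=8; μ^(3)=-17; μ^(4)=-22

((0, 0, 0, 0, 3, 2); (0, 1, 0, 0, 0, 0); (0, 1, 1, 1, 0, 0); (1, 0, 0, 0, 0, 0))


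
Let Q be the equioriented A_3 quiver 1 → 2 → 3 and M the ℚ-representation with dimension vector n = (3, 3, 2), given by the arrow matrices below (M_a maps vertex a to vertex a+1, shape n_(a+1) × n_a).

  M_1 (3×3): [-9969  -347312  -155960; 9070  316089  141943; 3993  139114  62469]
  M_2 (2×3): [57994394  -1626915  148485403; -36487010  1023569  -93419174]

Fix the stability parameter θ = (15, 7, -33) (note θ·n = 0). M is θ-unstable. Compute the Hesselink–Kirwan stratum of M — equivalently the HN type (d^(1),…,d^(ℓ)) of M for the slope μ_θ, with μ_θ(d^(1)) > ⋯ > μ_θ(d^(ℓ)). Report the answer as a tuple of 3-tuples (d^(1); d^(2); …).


Interval decomposition of M: I[1,2], I[1,3]^2.
HN type (ℓ=2): μ^(1)=11; μ^(2)=-11/3

((1, 1, 0); (2, 2, 2))


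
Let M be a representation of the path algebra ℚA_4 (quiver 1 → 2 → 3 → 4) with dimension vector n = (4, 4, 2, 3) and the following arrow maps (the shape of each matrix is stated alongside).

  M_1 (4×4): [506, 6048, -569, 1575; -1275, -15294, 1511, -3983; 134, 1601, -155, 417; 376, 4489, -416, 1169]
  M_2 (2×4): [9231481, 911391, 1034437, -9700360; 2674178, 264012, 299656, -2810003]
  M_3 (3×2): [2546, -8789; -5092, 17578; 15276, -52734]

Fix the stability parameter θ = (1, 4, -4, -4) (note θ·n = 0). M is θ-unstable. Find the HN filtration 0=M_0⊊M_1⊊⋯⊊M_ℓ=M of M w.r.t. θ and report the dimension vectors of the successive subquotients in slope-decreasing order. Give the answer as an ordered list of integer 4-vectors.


Interval decomposition of M: I[1,2]^2, I[1,3], I[1,4], I[4,4]^2.
HN type (ℓ=5): μ^(1)=4; μ^(2)=1; μ^(3)=1/3; μ^(4)=-3/4; μ^(5)=-4

((0, 2, 0, 0); (2, 0, 0, 0); (1, 1, 1, 0); (1, 1, 1, 1); (0, 0, 0, 2))


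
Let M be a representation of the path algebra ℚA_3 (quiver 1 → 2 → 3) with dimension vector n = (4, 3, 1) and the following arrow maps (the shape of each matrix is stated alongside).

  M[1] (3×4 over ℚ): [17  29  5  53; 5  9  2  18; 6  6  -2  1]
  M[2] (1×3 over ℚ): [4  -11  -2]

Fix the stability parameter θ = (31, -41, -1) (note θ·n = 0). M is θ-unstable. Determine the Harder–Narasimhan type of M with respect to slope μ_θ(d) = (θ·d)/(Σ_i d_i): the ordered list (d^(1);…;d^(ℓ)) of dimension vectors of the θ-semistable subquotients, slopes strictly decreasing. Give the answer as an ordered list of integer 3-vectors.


Via rank(M_{q-1}∘⋯∘M_p): M ≅ I[1,1], I[1,2]^2, I[1,3].
μ_θ-semistable layers: μ^(1)=31; μ^(2)=-1; μ^(3)=-5

((1, 0, 0); (0, 0, 1); (3, 3, 0))


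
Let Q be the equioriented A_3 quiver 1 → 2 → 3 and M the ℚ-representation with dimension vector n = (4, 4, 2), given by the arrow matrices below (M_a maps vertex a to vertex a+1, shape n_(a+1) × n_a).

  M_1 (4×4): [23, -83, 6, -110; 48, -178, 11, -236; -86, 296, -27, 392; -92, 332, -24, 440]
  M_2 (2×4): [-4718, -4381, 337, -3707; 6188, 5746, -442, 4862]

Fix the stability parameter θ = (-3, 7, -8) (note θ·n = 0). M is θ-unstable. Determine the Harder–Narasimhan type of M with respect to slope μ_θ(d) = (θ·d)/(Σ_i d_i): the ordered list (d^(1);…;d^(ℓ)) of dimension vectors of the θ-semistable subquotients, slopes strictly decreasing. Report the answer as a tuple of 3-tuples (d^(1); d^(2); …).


Barcode: M ≅ I[1,1]^2, I[1,2], I[1,3], I[2,2]^2, I[3,3]. HN layers by μ_θ (4 steps, strictly decreasing):
  μ^(1)=7; μ^(2)=-1/2; μ^(3)=-3; μ^(4)=-8

((0, 3, 0); (0, 1, 1); (4, 0, 0); (0, 0, 1))


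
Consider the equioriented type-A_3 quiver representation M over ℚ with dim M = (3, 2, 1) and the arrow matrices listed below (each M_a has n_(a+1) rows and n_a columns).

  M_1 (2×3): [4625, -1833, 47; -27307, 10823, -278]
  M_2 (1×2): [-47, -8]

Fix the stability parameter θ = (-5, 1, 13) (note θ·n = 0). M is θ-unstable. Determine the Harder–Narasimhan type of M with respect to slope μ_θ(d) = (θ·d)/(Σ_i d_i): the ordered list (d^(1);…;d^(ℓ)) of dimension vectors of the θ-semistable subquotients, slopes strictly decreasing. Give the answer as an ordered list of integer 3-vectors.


Via rank(M_{q-1}∘⋯∘M_p): M ≅ I[1,1], I[1,2], I[1,3].
μ_θ-semistable layers: μ^(1)=13; μ^(2)=1; μ^(3)=-5

((0, 0, 1); (0, 2, 0); (3, 0, 0))


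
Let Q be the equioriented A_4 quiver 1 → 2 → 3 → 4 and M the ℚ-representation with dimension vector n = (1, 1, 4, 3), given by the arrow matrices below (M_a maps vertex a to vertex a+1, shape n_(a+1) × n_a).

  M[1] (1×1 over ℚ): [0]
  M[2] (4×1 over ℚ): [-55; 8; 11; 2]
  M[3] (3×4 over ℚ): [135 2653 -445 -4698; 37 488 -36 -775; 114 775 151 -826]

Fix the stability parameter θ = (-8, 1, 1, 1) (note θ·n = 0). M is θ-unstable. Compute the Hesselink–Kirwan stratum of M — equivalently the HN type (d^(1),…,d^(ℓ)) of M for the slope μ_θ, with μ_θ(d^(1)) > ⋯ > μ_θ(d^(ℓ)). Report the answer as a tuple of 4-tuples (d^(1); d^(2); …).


Interval decomposition of M: I[1,1], I[2,4], I[3,3], I[3,4]^2.
HN type (ℓ=2): μ^(1)=1; μ^(2)=-8

((0, 1, 4, 3); (1, 0, 0, 0))


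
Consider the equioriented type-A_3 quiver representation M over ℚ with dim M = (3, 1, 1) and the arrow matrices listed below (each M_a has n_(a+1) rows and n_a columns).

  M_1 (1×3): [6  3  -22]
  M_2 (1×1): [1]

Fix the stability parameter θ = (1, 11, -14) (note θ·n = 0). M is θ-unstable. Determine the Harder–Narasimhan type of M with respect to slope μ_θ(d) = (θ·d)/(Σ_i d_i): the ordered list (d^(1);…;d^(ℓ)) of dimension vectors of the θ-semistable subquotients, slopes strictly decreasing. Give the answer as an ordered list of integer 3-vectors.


Barcode: M ≅ I[1,1]^2, I[1,3]. HN layers by μ_θ (2 steps, strictly decreasing):
  μ^(1)=1; μ^(2)=-2/3

((2, 0, 0); (1, 1, 1))


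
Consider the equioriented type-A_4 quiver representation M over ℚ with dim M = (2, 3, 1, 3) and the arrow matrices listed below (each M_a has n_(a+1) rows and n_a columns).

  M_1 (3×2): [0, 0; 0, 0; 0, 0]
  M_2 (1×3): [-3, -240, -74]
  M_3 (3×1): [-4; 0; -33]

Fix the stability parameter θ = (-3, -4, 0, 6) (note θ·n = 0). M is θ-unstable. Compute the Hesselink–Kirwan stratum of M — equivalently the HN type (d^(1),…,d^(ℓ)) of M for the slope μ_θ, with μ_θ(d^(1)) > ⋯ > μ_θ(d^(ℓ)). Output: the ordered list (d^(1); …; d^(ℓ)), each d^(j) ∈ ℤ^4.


Via rank(M_{q-1}∘⋯∘M_p): M ≅ I[1,1]^2, I[2,2]^2, I[2,4], I[4,4]^2.
μ_θ-semistable layers: μ^(1)=6; μ^(2)=0; μ^(3)=-3; μ^(4)=-4

((0, 0, 0, 3); (0, 0, 1, 0); (2, 0, 0, 0); (0, 3, 0, 0))


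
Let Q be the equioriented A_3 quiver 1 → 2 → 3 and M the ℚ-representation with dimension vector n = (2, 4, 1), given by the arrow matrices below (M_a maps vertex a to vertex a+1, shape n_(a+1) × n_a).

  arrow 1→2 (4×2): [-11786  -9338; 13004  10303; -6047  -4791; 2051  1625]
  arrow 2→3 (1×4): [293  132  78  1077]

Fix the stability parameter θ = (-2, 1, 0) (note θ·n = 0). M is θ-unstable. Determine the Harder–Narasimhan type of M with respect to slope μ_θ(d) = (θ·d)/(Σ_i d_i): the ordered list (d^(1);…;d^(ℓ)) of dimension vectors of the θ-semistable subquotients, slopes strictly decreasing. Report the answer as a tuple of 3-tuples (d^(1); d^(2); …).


Barcode: M ≅ I[1,2], I[1,3], I[2,2]^2. HN layers by μ_θ (3 steps, strictly decreasing):
  μ^(1)=1; μ^(2)=1/2; μ^(3)=-2

((0, 3, 0); (0, 1, 1); (2, 0, 0))
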